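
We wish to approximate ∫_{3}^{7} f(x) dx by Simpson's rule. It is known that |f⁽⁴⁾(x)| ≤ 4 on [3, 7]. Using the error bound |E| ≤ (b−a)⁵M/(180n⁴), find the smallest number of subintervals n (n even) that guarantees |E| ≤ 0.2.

Need 4096/(180n⁴) ≤ 0.2.
n⁴ ≥ 4096/(180·0.2) = 113.778 ⇒ n ≥ 3.2660, so the smallest even n is 4. (n must be even for Simpson's rule.)

4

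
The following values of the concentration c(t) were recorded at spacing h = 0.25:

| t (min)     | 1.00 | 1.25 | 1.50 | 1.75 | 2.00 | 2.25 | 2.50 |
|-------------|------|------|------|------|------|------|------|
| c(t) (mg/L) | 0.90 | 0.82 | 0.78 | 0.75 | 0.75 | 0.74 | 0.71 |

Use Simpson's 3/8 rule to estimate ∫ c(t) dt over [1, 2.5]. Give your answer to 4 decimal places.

1.1606

h = 0.25, n = 6.
(3h/8)·[y₀ + 3y₁ + 3y₂ + 2y₃ + 3y₄ + 3y₅ + y₆] = 0.09375·(12.38) = 1.1606.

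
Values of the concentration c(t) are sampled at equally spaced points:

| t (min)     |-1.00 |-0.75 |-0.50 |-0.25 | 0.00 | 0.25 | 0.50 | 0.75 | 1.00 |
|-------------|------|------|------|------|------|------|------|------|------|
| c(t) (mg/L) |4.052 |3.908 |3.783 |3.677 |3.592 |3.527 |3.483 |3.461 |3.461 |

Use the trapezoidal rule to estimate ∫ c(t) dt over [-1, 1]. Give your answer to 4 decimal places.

h = 0.25, n = 8.
(h/2)·[y₀ + 2y₁ + 2y₂ + 2y₃ + 2y₄ + 2y₅ + 2y₆ + 2y₇ + y₈] = 0.125·(58.375) = 7.2969.

7.2969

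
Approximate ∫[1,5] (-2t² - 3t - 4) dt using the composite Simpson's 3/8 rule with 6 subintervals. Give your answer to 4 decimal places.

-134.6667

h = (5 − 1)/6 = 0.666667.
Nodes t₀,…,t₆ = 1, 1.666667, 2.333333, 3, 3.666667, 4.333333, 5.
f(t) = -2t² - 3t - 4: f₀=-9, f₁=-14.555556, f₂=-21.888889, f₃=-31, f₄=-41.888889, f₅=-54.555556, f₆=-69.
(3h/8)·[f₀ + 3f₁ + 3f₂ + 2f₃ + 3f₄ + 3f₅ + f₆] = 0.25·(-538.666667) = -134.6667.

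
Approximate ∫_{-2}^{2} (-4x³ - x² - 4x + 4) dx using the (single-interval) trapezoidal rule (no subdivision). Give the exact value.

T = (b−a)/2 · [f(-2) + f(2)] = 2·[40 + (-40)] = 0.

0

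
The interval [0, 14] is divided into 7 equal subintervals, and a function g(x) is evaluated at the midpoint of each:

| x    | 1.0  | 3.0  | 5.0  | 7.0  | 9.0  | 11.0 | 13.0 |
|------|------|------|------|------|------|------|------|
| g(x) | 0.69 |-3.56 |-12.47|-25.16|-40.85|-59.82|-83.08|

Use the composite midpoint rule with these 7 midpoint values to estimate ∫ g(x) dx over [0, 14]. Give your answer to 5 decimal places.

h = 2, n = 7.
h·[y(m₁) + y(m₂) + y(m₃) + y(m₄) + y(m₅) + y(m₆) + y(m₇)] = 2·(-224.25) = -448.50000.

-448.50000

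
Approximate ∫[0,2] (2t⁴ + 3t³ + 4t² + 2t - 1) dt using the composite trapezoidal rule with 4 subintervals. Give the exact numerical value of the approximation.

h = (2 − 0)/4 = 0.5.
Nodes t₀,…,t₄ = 0, 0.5, 1, 1.5, 2.
f(t) = 2t⁴ + 3t³ + 4t² + 2t - 1: f₀=-1, f₁=1.5, f₂=10, f₃=31.25, f₄=75.
(h/2)·[f₀ + 2f₁ + 2f₂ + 2f₃ + f₄] = 0.25·(159.5) = 39.875.

39.875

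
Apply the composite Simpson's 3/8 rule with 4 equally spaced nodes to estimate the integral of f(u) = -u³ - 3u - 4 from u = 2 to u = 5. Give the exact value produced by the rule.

h = (5 − 2)/3 = 1.
Nodes u₀,…,u₃ = 2, 3, 4, 5.
f(u) = -u³ - 3u - 4: f₀=-18, f₁=-40, f₂=-80, f₃=-144.
(3h/8)·[f₀ + 3f₁ + 3f₂ + f₃] = 0.375·(-522) = -195.75.

-195.75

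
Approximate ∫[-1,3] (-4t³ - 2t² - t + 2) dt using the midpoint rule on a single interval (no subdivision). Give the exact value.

M = (b−a)·f(1) = 4·(-5) = -20.

-20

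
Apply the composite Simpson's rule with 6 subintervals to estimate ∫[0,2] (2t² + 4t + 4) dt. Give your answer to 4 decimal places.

21.3333

h = (2 − 0)/6 = 0.333333.
Nodes t₀,…,t₆ = 0, 0.333333, 0.666667, 1, 1.333333, 1.666667, 2.
f(t) = 2t² + 4t + 4: f₀=4, f₁=5.555556, f₂=7.555556, f₃=10, f₄=12.888889, f₅=16.222222, f₆=20.
(h/3)·[f₀ + 4f₁ + 2f₂ + 4f₃ + 2f₄ + 4f₅ + f₆] = 0.111111·(192) = 21.3333.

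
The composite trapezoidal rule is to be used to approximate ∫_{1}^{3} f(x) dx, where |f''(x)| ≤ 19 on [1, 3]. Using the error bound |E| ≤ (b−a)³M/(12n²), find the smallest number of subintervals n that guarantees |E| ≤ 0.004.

Need 152/(12n²) ≤ 0.004.
n² ≥ 152/(12·0.004) = 3166.67 ⇒ n ≥ 56.2731, so the smallest n is 57.

57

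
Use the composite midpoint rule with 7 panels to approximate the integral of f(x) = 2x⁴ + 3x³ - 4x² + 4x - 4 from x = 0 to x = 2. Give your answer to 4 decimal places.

13.8484

h = (2 − 0)/7 = 0.285714.
Midpoints m₁,…,m₇ = 0.142857, 0.428571, 0.714286, 1, 1.285714, 1.571429, 1.857143.
f(m₁)=-3.500625, f(m₂)=-2.716785, f(m₃)=-1.569763, f(m₄)=1, f(m₅)=6.371928, f(m₆)=16.245314, f(m₇)=32.639317.
h·[f(m₁) + f(m₂) + f(m₃) + f(m₄) + f(m₅) + f(m₆) + f(m₇)] = 0.285714·(48.469388) = 13.8484.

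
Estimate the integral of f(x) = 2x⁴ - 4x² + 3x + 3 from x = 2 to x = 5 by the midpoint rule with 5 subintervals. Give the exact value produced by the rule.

1108.04268

h = (5 − 2)/5 = 0.6.
Midpoints m₁,…,m₅ = 2.3, 2.9, 3.5, 4.1, 4.7.
f(m₁)=44.7082, f(m₂)=119.5162, f(m₃)=264.625, f(m₄)=513.2122, f(m₅)=904.6762.
h·[f(m₁) + f(m₂) + f(m₃) + f(m₄) + f(m₅)] = 0.6·(1846.7378) = 1108.04268.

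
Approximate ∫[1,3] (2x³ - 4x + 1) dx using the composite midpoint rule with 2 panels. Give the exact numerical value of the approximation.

24

h = (3 − 1)/2 = 1.
Midpoints m₁,…,m₂ = 1.5, 2.5.
f(m₁)=1.75, f(m₂)=22.25.
h·[f(m₁) + f(m₂)] = 1·(24) = 24.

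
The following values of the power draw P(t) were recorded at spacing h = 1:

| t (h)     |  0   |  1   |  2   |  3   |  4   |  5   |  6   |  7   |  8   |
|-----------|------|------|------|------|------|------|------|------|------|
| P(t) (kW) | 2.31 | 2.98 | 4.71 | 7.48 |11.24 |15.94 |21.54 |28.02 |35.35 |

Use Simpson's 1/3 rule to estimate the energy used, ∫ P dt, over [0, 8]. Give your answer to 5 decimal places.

110.10667

h = 1, n = 8.
(h/3)·[y₀ + 4y₁ + 2y₂ + 4y₃ + 2y₄ + 4y₅ + 2y₆ + 4y₇ + y₈] = 0.333333·(330.32) = 110.10667.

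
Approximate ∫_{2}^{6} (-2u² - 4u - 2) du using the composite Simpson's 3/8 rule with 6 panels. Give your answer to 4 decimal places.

-210.6667

h = (6 − 2)/6 = 0.666667.
Nodes u₀,…,u₆ = 2, 2.666667, 3.333333, 4, 4.666667, 5.333333, 6.
f(u) = -2u² - 4u - 2: f₀=-18, f₁=-26.888889, f₂=-37.555556, f₃=-50, f₄=-64.222222, f₅=-80.222222, f₆=-98.
(3h/8)·[f₀ + 3f₁ + 3f₂ + 2f₃ + 3f₄ + 3f₅ + f₆] = 0.25·(-842.666667) = -210.6667.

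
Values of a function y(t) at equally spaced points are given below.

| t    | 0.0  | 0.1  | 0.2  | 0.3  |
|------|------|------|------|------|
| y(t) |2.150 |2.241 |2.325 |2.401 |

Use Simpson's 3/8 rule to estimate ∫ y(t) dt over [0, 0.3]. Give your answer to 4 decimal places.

0.6843

h = 0.1, n = 3.
(3h/8)·[y₀ + 3y₁ + 3y₂ + y₃] = 0.0375·(18.249) = 0.6843.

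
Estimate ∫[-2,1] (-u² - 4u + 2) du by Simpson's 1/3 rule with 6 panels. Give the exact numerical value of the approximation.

h = (1 − (-2))/6 = 0.5.
Nodes u₀,…,u₆ = -2, -1.5, -1, -0.5, 0, 0.5, 1.
f(u) = -u² - 4u + 2: f₀=6, f₁=5.75, f₂=5, f₃=3.75, f₄=2, f₅=-0.25, f₆=-3.
(h/3)·[f₀ + 4f₁ + 2f₂ + 4f₃ + 2f₄ + 4f₅ + f₆] = 0.166667·(54) = 9.

9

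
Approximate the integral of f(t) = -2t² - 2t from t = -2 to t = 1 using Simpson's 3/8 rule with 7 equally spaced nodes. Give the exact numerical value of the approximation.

h = (1 − (-2))/6 = 0.5.
Nodes t₀,…,t₆ = -2, -1.5, -1, -0.5, 0, 0.5, 1.
f(t) = -2t² - 2t: f₀=-4, f₁=-1.5, f₂=0, f₃=0.5, f₄=0, f₅=-1.5, f₆=-4.
(3h/8)·[f₀ + 3f₁ + 3f₂ + 2f₃ + 3f₄ + 3f₅ + f₆] = 0.1875·(-16) = -3.

-3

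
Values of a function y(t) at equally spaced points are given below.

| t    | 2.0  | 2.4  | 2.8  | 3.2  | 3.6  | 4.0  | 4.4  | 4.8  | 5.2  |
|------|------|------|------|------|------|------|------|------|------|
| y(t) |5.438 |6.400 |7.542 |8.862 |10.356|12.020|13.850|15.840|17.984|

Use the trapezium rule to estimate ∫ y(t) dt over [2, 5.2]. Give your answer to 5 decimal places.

h = 0.4, n = 8.
(h/2)·[y₀ + 2y₁ + 2y₂ + 2y₃ + 2y₄ + 2y₅ + 2y₆ + 2y₇ + y₈] = 0.2·(173.162) = 34.63240.

34.63240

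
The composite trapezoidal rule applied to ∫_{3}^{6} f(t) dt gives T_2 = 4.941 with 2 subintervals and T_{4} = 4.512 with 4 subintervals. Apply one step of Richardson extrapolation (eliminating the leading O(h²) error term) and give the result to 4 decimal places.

4.3690

R = (4·T_{4} − T_2) / 3 = (4·4.512 − 4.941)/3 = (13.107)/3 = 4.3690.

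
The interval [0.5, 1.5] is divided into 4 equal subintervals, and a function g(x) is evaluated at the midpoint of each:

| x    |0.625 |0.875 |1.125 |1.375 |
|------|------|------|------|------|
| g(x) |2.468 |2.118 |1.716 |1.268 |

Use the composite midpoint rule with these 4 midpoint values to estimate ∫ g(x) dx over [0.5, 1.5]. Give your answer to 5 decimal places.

h = 0.25, n = 4.
h·[y(m₁) + y(m₂) + y(m₃) + y(m₄)] = 0.25·(7.570) = 1.89250.

1.89250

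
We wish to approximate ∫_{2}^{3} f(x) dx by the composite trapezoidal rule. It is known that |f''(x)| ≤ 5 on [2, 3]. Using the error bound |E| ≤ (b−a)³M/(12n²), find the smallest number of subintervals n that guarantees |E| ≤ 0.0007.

25

Need 5/(12n²) ≤ 0.0007.
n² ≥ 5/(12·0.0007) = 595.238 ⇒ n ≥ 24.3975, so the smallest n is 25.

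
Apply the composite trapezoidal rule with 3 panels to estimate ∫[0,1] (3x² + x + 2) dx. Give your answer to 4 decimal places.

h = (1 − 0)/3 = 0.333333.
Nodes x₀,…,x₃ = 0, 0.333333, 0.666667, 1.
f(x) = 3x² + x + 2: f₀=2, f₁=2.666667, f₂=4, f₃=6.
(h/2)·[f₀ + 2f₁ + 2f₂ + f₃] = 0.166667·(21.333333) = 3.5556.

3.5556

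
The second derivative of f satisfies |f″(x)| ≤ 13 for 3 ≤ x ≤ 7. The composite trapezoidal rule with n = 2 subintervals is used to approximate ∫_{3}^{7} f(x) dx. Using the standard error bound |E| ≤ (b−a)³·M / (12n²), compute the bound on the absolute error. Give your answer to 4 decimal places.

|E| ≤ (4)³·13 / (12·2²) = 832/48 = 17.3333.

17.3333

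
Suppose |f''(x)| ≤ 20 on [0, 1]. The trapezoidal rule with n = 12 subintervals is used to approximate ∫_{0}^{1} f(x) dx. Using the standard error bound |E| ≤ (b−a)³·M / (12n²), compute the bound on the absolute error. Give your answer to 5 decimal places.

|E| ≤ (1)³·20 / (12·12²) = 20/1728 = 0.01157.

0.01157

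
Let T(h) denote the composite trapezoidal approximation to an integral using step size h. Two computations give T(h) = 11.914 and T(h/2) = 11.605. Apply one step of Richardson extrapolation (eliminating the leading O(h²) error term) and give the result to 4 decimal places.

11.5020

R = (4·T(h/2) − T(h)) / 3 = (4·11.605 − 11.914)/3 = (34.506)/3 = 11.5020.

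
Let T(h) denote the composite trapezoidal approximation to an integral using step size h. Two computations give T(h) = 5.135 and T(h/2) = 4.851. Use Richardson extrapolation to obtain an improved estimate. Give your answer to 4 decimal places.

R = (4·T(h/2) − T(h)) / 3 = (4·4.851 − 5.135)/3 = (14.269)/3 = 4.7563.

4.7563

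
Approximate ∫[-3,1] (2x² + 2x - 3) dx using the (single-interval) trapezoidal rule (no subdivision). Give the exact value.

20

T = (b−a)/2 · [f(-3) + f(1)] = 2·[9 + 1] = 20.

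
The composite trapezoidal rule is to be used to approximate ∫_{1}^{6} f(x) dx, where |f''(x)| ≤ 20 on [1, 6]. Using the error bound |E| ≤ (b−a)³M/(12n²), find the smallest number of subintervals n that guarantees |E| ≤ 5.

7

Need 2500/(12n²) ≤ 5.
n² ≥ 2500/(12·5) = 41.6667 ⇒ n ≥ 6.4550, so the smallest n is 7.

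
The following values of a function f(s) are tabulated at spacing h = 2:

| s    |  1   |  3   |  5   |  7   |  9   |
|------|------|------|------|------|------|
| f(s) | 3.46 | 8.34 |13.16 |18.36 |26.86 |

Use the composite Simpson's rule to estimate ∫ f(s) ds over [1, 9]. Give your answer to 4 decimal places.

108.9600

h = 2, n = 4.
(h/3)·[y₀ + 4y₁ + 2y₂ + 4y₃ + y₄] = 0.666667·(163.44) = 108.9600.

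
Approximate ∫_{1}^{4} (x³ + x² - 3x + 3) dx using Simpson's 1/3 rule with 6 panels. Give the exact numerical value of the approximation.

h = (4 − 1)/6 = 0.5.
Nodes x₀,…,x₆ = 1, 1.5, 2, 2.5, 3, 3.5, 4.
f(x) = x³ + x² - 3x + 3: f₀=2, f₁=4.125, f₂=9, f₃=17.375, f₄=30, f₅=47.625, f₆=71.
(h/3)·[f₀ + 4f₁ + 2f₂ + 4f₃ + 2f₄ + 4f₅ + f₆] = 0.166667·(427.5) = 71.25.

71.25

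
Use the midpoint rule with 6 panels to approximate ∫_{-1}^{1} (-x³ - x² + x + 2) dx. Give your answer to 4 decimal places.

3.3519

h = (1 − (-1))/6 = 0.333333.
Midpoints m₁,…,m₆ = -0.833333, -0.5, -0.166667, 0.166667, 0.5, 0.833333.
f(m₁)=1.050926, f(m₂)=1.375, f(m₃)=1.810185, f(m₄)=2.134259, f(m₅)=2.125, f(m₆)=1.560185.
h·[f(m₁) + f(m₂) + f(m₃) + f(m₄) + f(m₅) + f(m₆)] = 0.333333·(10.055556) = 3.3519.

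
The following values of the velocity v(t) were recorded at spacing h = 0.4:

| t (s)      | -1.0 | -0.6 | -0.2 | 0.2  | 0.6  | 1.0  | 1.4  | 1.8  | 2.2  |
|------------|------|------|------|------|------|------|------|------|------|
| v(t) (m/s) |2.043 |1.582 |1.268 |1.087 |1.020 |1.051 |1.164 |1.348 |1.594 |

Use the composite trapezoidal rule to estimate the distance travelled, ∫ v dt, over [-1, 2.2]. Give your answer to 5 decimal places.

h = 0.4, n = 8.
(h/2)·[y₀ + 2y₁ + 2y₂ + 2y₃ + 2y₄ + 2y₅ + 2y₆ + 2y₇ + y₈] = 0.2·(20.677) = 4.13540.

4.13540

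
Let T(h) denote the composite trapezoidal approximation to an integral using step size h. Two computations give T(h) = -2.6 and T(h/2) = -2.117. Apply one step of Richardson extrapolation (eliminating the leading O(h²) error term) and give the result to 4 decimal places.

R = (4·T(h/2) − T(h)) / 3 = (4·(-2.117) − (-2.6))/3 = (-5.868)/3 = -1.9560.

-1.9560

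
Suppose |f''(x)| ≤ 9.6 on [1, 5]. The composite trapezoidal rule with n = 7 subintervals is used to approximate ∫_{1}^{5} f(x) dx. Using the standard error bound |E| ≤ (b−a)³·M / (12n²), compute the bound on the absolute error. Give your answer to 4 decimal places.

|E| ≤ (4)³·9.6 / (12·7²) = 614.4/588 = 1.0449.

1.0449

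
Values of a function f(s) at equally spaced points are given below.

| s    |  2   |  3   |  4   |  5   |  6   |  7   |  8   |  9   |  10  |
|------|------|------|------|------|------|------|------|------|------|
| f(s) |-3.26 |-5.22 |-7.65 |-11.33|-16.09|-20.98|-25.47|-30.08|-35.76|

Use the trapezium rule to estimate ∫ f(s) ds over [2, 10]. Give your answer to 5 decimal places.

-136.33000

h = 1, n = 8.
(h/2)·[y₀ + 2y₁ + 2y₂ + 2y₃ + 2y₄ + 2y₅ + 2y₆ + 2y₇ + y₈] = 0.5·(-272.66) = -136.33000.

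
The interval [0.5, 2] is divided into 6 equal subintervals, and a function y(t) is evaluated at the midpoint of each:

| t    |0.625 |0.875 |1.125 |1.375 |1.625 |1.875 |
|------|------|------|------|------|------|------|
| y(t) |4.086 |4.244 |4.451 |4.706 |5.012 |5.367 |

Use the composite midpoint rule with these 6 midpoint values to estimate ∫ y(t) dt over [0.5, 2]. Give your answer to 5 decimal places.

6.96650

h = 0.25, n = 6.
h·[y(m₁) + y(m₂) + y(m₃) + y(m₄) + y(m₅) + y(m₆)] = 0.25·(27.866) = 6.96650.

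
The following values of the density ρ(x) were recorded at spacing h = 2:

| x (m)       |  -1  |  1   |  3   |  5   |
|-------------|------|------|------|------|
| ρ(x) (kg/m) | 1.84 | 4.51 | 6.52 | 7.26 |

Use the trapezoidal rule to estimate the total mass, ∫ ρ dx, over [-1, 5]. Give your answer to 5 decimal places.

h = 2, n = 3.
(h/2)·[y₀ + 2y₁ + 2y₂ + y₃] = 1·(31.16) = 31.16000.

31.16000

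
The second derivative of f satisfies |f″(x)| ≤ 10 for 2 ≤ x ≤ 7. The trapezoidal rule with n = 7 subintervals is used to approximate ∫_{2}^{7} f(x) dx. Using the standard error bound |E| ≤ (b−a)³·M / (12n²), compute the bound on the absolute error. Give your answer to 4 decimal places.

2.1259

|E| ≤ (5)³·10 / (12·7²) = 1250/588 = 2.1259.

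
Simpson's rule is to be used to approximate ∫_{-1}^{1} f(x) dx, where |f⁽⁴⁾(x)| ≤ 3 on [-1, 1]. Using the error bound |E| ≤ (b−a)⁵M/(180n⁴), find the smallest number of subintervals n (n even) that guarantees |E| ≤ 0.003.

Need 96/(180n⁴) ≤ 0.003.
n⁴ ≥ 96/(180·0.003) = 177.778 ⇒ n ≥ 3.6515, so the smallest even n is 4. (n must be even for Simpson's rule.)

4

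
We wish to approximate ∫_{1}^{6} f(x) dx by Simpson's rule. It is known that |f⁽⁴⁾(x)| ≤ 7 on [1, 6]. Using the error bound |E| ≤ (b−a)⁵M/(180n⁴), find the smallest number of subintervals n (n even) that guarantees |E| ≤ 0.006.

12

Need 21875/(180n⁴) ≤ 0.006.
n⁴ ≥ 21875/(180·0.006) = 20254.6 ⇒ n ≥ 11.9297, so the smallest even n is 12. (n must be even for Simpson's rule.)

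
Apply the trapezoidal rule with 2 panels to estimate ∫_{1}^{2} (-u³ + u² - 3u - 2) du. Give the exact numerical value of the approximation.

-8.0625

h = (2 − 1)/2 = 0.5.
Nodes u₀,…,u₂ = 1, 1.5, 2.
f(u) = -u³ + u² - 3u - 2: f₀=-5, f₁=-7.625, f₂=-12.
(h/2)·[f₀ + 2f₁ + f₂] = 0.25·(-32.25) = -8.0625.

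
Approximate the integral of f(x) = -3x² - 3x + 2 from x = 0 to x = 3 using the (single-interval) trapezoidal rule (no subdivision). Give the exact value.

-48

T = (b−a)/2 · [f(0) + f(3)] = 1.5·[2 + (-34)] = -48.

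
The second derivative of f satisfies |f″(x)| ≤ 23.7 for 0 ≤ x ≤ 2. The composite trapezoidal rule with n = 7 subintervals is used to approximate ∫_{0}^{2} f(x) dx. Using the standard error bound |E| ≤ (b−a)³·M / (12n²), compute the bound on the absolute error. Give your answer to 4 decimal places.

0.3224

|E| ≤ (2)³·23.7 / (12·7²) = 189.6/588 = 0.3224.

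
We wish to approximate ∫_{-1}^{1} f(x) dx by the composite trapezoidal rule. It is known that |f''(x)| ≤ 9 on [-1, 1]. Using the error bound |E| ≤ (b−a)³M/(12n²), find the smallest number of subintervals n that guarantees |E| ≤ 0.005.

35

Need 72/(12n²) ≤ 0.005.
n² ≥ 72/(12·0.005) = 1200 ⇒ n ≥ 34.6410, so the smallest n is 35.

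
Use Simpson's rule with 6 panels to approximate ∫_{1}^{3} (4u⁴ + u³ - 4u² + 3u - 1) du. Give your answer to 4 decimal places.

h = (3 − 1)/6 = 0.333333.
Nodes u₀,…,u₆ = 1, 1.333333, 1.666667, 2, 2.333333, 2.666667, 3.
f(u) = 4u⁴ + u³ - 4u² + 3u - 1: f₀=3, f₁=10.901235, f₂=28.382716, f₃=61, f₄=115.493827, f₅=199.790123, f₆=323.
(h/3)·[f₀ + 4f₁ + 2f₂ + 4f₃ + 2f₄ + 4f₅ + f₆] = 0.111111·(1700.518519) = 188.9465.

188.9465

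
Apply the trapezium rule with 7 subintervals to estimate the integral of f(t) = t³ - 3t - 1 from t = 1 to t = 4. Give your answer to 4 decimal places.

h = (4 − 1)/7 = 0.428571.
Nodes t₀,…,t₇ = 1, 1.428571, 1.857143, 2.285714, 2.714286, 3.142857, 3.571429, 4.
f(t) = t³ - 3t - 1: f₀=-3, f₁=-2.370262, f₂=-0.166181, f₃=4.084548, f₄=10.854227, f₅=20.615160, f₆=33.839650, f₇=51.
(h/2)·[f₀ + 2f₁ + 2f₂ + 2f₃ + 2f₄ + 2f₅ + 2f₆ + f₇] = 0.214286·(181.714286) = 38.9388.

38.9388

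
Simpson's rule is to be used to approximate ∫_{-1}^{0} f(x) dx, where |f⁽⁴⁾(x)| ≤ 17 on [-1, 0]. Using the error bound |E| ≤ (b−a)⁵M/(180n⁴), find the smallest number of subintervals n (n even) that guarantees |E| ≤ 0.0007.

4

Need 17/(180n⁴) ≤ 0.0007.
n⁴ ≥ 17/(180·0.0007) = 134.921 ⇒ n ≥ 3.4082, so the smallest even n is 4. (n must be even for Simpson's rule.)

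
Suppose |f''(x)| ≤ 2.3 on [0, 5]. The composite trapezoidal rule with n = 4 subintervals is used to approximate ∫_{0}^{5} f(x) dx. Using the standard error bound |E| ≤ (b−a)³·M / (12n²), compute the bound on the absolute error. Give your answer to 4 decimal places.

|E| ≤ (5)³·2.3 / (12·4²) = 287.5/192 = 1.4974.

1.4974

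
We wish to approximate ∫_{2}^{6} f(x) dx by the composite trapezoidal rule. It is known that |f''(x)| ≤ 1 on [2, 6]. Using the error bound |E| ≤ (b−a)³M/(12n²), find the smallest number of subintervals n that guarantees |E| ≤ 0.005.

33

Need 64/(12n²) ≤ 0.005.
n² ≥ 64/(12·0.005) = 1066.67 ⇒ n ≥ 32.6599, so the smallest n is 33.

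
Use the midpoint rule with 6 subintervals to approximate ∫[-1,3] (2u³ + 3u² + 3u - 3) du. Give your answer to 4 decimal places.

66.6667

h = (3 − (-1))/6 = 0.666667.
Midpoints m₁,…,m₆ = -0.666667, 0, 0.666667, 1.333333, 2, 2.666667.
f(m₁)=-4.259259, f(m₂)=-3, f(m₃)=0.925926, f(m₄)=11.074074, f(m₅)=31, f(m₆)=64.259259.
h·[f(m₁) + f(m₂) + f(m₃) + f(m₄) + f(m₅) + f(m₆)] = 0.666667·(100) = 66.6667.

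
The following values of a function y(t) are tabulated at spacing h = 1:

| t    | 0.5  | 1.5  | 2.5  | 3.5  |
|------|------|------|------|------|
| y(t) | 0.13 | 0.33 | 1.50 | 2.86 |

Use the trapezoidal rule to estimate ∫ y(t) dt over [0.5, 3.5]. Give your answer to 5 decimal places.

h = 1, n = 3.
(h/2)·[y₀ + 2y₁ + 2y₂ + y₃] = 0.5·(6.65) = 3.32500.

3.32500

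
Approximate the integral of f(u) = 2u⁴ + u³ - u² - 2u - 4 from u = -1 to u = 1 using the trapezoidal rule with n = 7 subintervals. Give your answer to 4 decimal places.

-7.7859

h = (1 − (-1))/7 = 0.285714.
Nodes u₀,…,u₇ = -1, -0.714286, -0.428571, -0.142857, 0.142857, 0.428571, 0.714286, 1.
f(u) = 2u⁴ + u³ - u² - 2u - 4: f₀=-2, f₁=-2.925448, f₂=-3.337776, f₃=-3.736776, f₄=-4.302374, f₅=-4.894627, f₆=-5.053728, f₇=-4.
(h/2)·[f₀ + 2f₁ + 2f₂ + 2f₃ + 2f₄ + 2f₅ + 2f₆ + f₇] = 0.142857·(-54.501458) = -7.7859.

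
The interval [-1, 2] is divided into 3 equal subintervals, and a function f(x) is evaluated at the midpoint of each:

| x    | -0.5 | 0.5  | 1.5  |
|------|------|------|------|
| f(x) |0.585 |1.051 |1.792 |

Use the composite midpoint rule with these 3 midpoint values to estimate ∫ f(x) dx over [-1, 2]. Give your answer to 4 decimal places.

3.4280

h = 1, n = 3.
h·[y(m₁) + y(m₂) + y(m₃)] = 1·(3.428) = 3.4280.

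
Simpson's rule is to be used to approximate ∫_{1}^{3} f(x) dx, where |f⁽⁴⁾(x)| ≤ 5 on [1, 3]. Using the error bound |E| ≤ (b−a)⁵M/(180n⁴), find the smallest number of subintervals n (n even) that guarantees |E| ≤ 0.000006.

20

Need 160/(180n⁴) ≤ 0.000006.
n⁴ ≥ 160/(180·0.000006) = 148148 ⇒ n ≥ 19.6189, so the smallest even n is 20. (n must be even for Simpson's rule.)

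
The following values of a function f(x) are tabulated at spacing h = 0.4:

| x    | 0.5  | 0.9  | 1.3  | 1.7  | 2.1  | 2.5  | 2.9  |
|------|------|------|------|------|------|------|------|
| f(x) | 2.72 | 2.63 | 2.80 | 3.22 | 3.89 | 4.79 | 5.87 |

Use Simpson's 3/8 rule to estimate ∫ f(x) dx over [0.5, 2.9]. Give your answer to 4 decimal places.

h = 0.4, n = 6.
(3h/8)·[y₀ + 3y₁ + 3y₂ + 2y₃ + 3y₄ + 3y₅ + y₆] = 0.15·(57.36) = 8.6040.

8.6040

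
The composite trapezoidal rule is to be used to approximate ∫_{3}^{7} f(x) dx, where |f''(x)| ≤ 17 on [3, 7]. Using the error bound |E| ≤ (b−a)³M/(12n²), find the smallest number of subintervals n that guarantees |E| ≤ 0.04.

Need 1088/(12n²) ≤ 0.04.
n² ≥ 1088/(12·0.04) = 2266.67 ⇒ n ≥ 47.6095, so the smallest n is 48.

48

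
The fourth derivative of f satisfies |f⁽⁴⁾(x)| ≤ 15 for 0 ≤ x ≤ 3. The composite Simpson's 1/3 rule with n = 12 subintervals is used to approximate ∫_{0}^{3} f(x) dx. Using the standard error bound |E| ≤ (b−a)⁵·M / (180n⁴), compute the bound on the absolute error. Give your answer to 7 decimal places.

|E| ≤ (3)⁵·15 / (180·12⁴) = 3645/3732480 = 0.0009766.

0.0009766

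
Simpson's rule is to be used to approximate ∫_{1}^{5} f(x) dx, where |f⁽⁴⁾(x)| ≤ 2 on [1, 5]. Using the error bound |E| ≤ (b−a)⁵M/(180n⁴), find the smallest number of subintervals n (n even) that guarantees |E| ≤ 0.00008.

20

Need 2048/(180n⁴) ≤ 0.00008.
n⁴ ≥ 2048/(180·0.00008) = 142222 ⇒ n ≥ 19.4197, so the smallest even n is 20. (n must be even for Simpson's rule.)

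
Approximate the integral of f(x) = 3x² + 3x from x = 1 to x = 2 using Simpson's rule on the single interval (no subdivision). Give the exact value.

11.5

S = (b−a)/6 · [f(1) + 4f(1.5) + f(2)] = 0.166667·[6 + 4·11.25 + 18] = 11.5.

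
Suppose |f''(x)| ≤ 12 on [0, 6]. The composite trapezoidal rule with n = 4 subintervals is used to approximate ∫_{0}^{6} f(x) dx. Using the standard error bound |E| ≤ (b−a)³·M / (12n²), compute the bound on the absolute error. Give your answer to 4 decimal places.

13.5000

|E| ≤ (6)³·12 / (12·4²) = 2592/192 = 13.5000.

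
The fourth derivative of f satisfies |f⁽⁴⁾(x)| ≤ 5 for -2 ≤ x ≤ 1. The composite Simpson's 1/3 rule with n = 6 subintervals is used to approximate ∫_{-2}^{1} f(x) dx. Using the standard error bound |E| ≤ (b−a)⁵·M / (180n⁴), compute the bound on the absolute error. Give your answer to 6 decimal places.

0.005208

|E| ≤ (3)⁵·5 / (180·6⁴) = 1215/233280 = 0.005208.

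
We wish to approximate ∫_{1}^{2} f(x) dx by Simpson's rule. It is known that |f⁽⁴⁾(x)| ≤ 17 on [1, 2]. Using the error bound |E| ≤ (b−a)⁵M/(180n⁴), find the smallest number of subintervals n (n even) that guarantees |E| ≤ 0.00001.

10

Need 17/(180n⁴) ≤ 0.00001.
n⁴ ≥ 17/(180·0.00001) = 9444.44 ⇒ n ≥ 9.8581, so the smallest even n is 10. (n must be even for Simpson's rule.)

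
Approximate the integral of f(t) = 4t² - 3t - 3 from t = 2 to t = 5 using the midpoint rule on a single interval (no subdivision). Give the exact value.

106.5

M = (b−a)·f(3.5) = 3·(35.5) = 106.5.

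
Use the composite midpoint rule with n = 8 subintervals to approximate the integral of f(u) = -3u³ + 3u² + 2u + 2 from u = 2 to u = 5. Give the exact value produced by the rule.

-311.748046875

h = (5 − 2)/8 = 0.375.
Midpoints m₁,…,m₈ = 2.1875, 2.5625, 2.9375, 3.3125, 3.6875, 4.0625, 4.4375, 4.8125.
f(m₁)=-10.672119140625, f(m₂)=-23.655029296875, f(m₃)=-42.280517578125, f(m₄)=-67.497802734375, f(m₅)=-100.256103515625, f(m₆)=-141.504638671875, f(m₇)=-192.192626953125, f(m₈)=-253.269287109375.
h·[f(m₁) + f(m₂) + f(m₃) + f(m₄) + f(m₅) + f(m₆) + f(m₇) + f(m₈)] = 0.375·(-831.328125) = -311.748046875.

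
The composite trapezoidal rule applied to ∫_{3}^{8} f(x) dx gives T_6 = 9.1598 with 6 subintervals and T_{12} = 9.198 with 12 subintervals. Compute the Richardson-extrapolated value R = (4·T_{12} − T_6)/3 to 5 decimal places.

R = (4·T_{12} − T_6) / 3 = (4·9.198 − 9.1598)/3 = (27.6322)/3 = 9.21073.

9.21073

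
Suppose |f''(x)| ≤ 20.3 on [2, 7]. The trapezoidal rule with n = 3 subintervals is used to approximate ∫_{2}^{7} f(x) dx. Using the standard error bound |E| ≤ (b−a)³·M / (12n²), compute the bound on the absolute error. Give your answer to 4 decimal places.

|E| ≤ (5)³·20.3 / (12·3²) = 2537.5/108 = 23.4954.

23.4954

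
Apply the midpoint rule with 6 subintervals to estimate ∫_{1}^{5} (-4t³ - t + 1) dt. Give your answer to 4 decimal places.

-626.6667

h = (5 − 1)/6 = 0.666667.
Midpoints m₁,…,m₆ = 1.333333, 2, 2.666667, 3.333333, 4, 4.666667.
f(m₁)=-9.814815, f(m₂)=-33, f(m₃)=-77.518519, f(m₄)=-150.481481, f(m₅)=-259, f(m₆)=-410.185185.
h·[f(m₁) + f(m₂) + f(m₃) + f(m₄) + f(m₅) + f(m₆)] = 0.666667·(-940) = -626.6667.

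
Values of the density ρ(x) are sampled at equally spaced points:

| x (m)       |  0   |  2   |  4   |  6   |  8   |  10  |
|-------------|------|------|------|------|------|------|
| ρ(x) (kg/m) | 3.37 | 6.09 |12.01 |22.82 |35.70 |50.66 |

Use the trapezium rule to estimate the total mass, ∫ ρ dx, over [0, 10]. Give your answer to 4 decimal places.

h = 2, n = 5.
(h/2)·[y₀ + 2y₁ + 2y₂ + 2y₃ + 2y₄ + y₅] = 1·(207.27) = 207.2700.

207.2700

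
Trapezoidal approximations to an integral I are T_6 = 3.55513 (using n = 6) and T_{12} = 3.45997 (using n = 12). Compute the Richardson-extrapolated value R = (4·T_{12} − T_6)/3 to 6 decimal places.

R = (4·T_{12} − T_6) / 3 = (4·3.45997 − 3.55513)/3 = (10.28475)/3 = 3.428250.

3.428250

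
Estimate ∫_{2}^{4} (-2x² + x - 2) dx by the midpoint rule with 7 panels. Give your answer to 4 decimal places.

h = (4 − 2)/7 = 0.285714.
Midpoints m₁,…,m₇ = 2.142857, 2.428571, 2.714286, 3, 3.285714, 3.571429, 3.857143.
f(m₁)=-9.040816, f(m₂)=-11.367347, f(m₃)=-14.020408, f(m₄)=-17, f(m₅)=-20.306122, f(m₆)=-23.938776, f(m₇)=-27.897959.
h·[f(m₁) + f(m₂) + f(m₃) + f(m₄) + f(m₅) + f(m₆) + f(m₇)] = 0.285714·(-123.571429) = -35.3061.

-35.3061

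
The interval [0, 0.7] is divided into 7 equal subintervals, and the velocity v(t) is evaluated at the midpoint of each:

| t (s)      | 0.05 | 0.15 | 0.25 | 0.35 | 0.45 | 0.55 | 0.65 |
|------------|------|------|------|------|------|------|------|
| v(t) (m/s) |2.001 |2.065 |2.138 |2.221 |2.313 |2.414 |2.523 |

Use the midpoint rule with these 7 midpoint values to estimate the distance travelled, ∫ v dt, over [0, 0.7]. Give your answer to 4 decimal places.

h = 0.1, n = 7.
h·[y(m₁) + y(m₂) + y(m₃) + y(m₄) + y(m₅) + y(m₆) + y(m₇)] = 0.1·(15.675) = 1.5675.

1.5675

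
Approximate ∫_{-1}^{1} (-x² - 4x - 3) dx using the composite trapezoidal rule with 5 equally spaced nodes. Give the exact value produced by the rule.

-6.75

h = (1 − (-1))/4 = 0.5.
Nodes x₀,…,x₄ = -1, -0.5, 0, 0.5, 1.
f(x) = -x² - 4x - 3: f₀=0, f₁=-1.25, f₂=-3, f₃=-5.25, f₄=-8.
(h/2)·[f₀ + 2f₁ + 2f₂ + 2f₃ + f₄] = 0.25·(-27) = -6.75.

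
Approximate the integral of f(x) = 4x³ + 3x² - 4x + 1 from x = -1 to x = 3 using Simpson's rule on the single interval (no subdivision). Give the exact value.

S = (b−a)/6 · [f(-1) + 4f(1) + f(3)] = 0.666667·[4 + 4·4 + 124] = 96.

96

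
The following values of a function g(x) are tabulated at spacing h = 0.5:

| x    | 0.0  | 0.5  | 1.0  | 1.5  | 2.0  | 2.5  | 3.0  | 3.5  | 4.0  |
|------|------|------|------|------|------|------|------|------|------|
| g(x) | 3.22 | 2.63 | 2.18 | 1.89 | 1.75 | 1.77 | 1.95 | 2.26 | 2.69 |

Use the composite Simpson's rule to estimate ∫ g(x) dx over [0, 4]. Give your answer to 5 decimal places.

h = 0.5, n = 8.
(h/3)·[y₀ + 4y₁ + 2y₂ + 4y₃ + 2y₄ + 4y₅ + 2y₆ + 4y₇ + y₈] = 0.166667·(51.87) = 8.64500.

8.64500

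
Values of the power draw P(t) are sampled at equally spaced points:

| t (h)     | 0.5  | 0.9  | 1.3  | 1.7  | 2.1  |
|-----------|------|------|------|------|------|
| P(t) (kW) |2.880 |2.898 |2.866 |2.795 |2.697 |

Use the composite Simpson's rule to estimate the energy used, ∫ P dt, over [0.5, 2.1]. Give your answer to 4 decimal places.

4.5441

h = 0.4, n = 4.
(h/3)·[y₀ + 4y₁ + 2y₂ + 4y₃ + y₄] = 0.133333·(34.081) = 4.5441.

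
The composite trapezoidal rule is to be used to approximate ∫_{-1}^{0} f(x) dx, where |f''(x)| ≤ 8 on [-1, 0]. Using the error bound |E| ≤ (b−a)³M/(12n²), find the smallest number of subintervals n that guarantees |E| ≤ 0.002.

19

Need 8/(12n²) ≤ 0.002.
n² ≥ 8/(12·0.002) = 333.333 ⇒ n ≥ 18.2574, so the smallest n is 19.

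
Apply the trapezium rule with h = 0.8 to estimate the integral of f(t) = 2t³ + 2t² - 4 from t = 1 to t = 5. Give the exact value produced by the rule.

387.2

h = (5 − 1)/5 = 0.8.
Nodes t₀,…,t₅ = 1, 1.8, 2.6, 3.4, 4.2, 5.
f(t) = 2t³ + 2t² - 4: f₀=0, f₁=14.144, f₂=44.672, f₃=97.728, f₄=179.456, f₅=296.
(h/2)·[f₀ + 2f₁ + 2f₂ + 2f₃ + 2f₄ + f₅] = 0.4·(968) = 387.2.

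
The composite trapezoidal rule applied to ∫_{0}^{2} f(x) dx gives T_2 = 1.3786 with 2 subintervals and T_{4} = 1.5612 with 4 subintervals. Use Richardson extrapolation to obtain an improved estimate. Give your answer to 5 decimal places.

1.62207

R = (4·T_{4} − T_2) / 3 = (4·1.5612 − 1.3786)/3 = (4.8662)/3 = 1.62207.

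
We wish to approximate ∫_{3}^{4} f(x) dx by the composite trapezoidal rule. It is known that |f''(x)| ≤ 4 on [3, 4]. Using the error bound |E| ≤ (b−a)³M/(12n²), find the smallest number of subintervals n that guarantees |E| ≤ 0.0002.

Need 4/(12n²) ≤ 0.0002.
n² ≥ 4/(12·0.0002) = 1666.67 ⇒ n ≥ 40.8248, so the smallest n is 41.

41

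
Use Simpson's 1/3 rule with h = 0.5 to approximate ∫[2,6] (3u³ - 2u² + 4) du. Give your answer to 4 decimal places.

837.3333

h = (6 − 2)/8 = 0.5.
Nodes u₀,…,u₈ = 2, 2.5, 3, 3.5, 4, 4.5, 5, 5.5, 6.
f(u) = 3u³ - 2u² + 4: f₀=20, f₁=38.375, f₂=67, f₃=108.125, f₄=164, f₅=236.875, f₆=329, f₇=442.625, f₈=580.
(h/3)·[f₀ + 4f₁ + 2f₂ + 4f₃ + 2f₄ + 4f₅ + 2f₆ + 4f₇ + f₈] = 0.166667·(5024) = 837.3333.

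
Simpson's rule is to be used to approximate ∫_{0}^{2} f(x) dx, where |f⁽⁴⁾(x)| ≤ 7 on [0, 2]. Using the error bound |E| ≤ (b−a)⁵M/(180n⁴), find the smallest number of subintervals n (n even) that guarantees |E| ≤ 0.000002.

Need 224/(180n⁴) ≤ 0.000002.
n⁴ ≥ 224/(180·0.000002) = 622222 ⇒ n ≥ 28.0858, so the smallest even n is 30. (n must be even for Simpson's rule.)

30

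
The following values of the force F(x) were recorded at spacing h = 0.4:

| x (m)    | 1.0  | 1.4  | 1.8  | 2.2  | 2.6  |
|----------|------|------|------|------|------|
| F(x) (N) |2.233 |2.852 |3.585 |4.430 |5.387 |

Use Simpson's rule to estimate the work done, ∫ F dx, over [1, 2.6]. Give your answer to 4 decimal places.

5.8557

h = 0.4, n = 4.
(h/3)·[y₀ + 4y₁ + 2y₂ + 4y₃ + y₄] = 0.133333·(43.918) = 5.8557.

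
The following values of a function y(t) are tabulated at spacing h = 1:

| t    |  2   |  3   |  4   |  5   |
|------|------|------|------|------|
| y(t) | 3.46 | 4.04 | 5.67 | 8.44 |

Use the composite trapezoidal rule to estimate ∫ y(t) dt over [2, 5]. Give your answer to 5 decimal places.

15.66000

h = 1, n = 3.
(h/2)·[y₀ + 2y₁ + 2y₂ + y₃] = 0.5·(31.32) = 15.66000.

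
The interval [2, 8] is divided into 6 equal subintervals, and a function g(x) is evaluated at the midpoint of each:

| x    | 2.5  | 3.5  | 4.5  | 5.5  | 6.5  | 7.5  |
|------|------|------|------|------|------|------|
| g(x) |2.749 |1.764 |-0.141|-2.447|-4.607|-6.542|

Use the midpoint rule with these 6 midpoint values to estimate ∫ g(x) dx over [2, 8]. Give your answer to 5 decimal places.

-9.22400

h = 1, n = 6.
h·[y(m₁) + y(m₂) + y(m₃) + y(m₄) + y(m₅) + y(m₆)] = 1·(-9.224) = -9.22400.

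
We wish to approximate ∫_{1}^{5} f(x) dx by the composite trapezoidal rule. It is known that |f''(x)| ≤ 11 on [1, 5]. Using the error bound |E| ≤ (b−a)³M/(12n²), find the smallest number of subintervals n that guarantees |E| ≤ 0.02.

Need 704/(12n²) ≤ 0.02.
n² ≥ 704/(12·0.02) = 2933.33 ⇒ n ≥ 54.1603, so the smallest n is 55.

55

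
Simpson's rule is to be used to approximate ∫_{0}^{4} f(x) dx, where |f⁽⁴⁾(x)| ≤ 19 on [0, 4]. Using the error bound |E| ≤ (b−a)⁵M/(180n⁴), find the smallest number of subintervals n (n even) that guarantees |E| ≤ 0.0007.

Need 19456/(180n⁴) ≤ 0.0007.
n⁴ ≥ 19456/(180·0.0007) = 154413 ⇒ n ≥ 19.8231, so the smallest even n is 20. (n must be even for Simpson's rule.)

20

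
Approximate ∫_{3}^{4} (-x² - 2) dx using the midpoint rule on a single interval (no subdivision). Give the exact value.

M = (b−a)·f(3.5) = 1·(-14.25) = -14.25.

-14.25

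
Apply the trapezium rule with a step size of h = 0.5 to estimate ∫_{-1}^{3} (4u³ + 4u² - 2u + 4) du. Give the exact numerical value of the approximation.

h = (3 − (-1))/8 = 0.5.
Nodes u₀,…,u₈ = -1, -0.5, 0, 0.5, 1, 1.5, 2, 2.5, 3.
f(u) = 4u³ + 4u² - 2u + 4: f₀=6, f₁=5.5, f₂=4, f₃=4.5, f₄=10, f₅=23.5, f₆=48, f₇=86.5, f₈=142.
(h/2)·[f₀ + 2f₁ + 2f₂ + 2f₃ + 2f₄ + 2f₅ + 2f₆ + 2f₇ + f₈] = 0.25·(512) = 128.

128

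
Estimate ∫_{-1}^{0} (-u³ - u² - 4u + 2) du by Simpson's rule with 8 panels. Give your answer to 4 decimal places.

3.9167

h = (0 − (-1))/8 = 0.125.
Nodes u₀,…,u₈ = -1, -0.875, -0.75, -0.625, -0.5, -0.375, -0.25, -0.125, 0.
f(u) = -u³ - u² - 4u + 2: f₀=6, f₁=5.404296875, f₂=4.859375, f₃=4.353515625, f₄=3.875, f₅=3.412109375, f₆=2.953125, f₇=2.486328125, f₈=2.
(h/3)·[f₀ + 4f₁ + 2f₂ + 4f₃ + 2f₄ + 4f₅ + 2f₆ + 4f₇ + f₈] = 0.041667·(94) = 3.9167.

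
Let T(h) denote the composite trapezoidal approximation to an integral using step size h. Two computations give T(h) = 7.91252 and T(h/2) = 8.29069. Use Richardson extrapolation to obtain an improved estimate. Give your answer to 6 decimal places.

8.416747

R = (4·T(h/2) − T(h)) / 3 = (4·8.29069 − 7.91252)/3 = (25.25024)/3 = 8.416747.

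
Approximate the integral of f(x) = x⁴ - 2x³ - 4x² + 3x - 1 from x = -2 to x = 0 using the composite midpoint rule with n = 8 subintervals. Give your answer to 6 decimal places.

-4.370605

h = (0 − (-2))/8 = 0.25.
Midpoints m₁,…,m₈ = -1.875, -1.625, -1.375, -1.125, -0.875, -0.625, -0.375, -0.125.
f(m₁)=4.855712890625, f(m₂)=-0.882568359375, f(m₃)=-3.913818359375, f(m₄)=-4.988037109375, f(m₅)=-4.761474609375, f(m₆)=-3.796630859375, f(m₇)=-2.562255859375, f(m₈)=-1.433349609375.
h·[f(m₁) + f(m₂) + f(m₃) + f(m₄) + f(m₅) + f(m₆) + f(m₇) + f(m₈)] = 0.25·(-17.482421875) = -4.370605.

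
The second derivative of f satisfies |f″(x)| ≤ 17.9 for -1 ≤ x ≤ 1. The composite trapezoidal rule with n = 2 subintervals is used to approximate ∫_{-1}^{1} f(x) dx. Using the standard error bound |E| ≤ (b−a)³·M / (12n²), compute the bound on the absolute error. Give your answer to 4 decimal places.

2.9833

|E| ≤ (2)³·17.9 / (12·2²) = 143.2/48 = 2.9833.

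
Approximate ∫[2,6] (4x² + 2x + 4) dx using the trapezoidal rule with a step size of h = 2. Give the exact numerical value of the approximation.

336

h = (6 − 2)/2 = 2.
Nodes x₀,…,x₂ = 2, 4, 6.
f(x) = 4x² + 2x + 4: f₀=24, f₁=76, f₂=160.
(h/2)·[f₀ + 2f₁ + f₂] = 1·(336) = 336.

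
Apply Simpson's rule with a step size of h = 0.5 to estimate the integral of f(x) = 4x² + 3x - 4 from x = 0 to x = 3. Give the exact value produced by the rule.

37.5

h = (3 − 0)/6 = 0.5.
Nodes x₀,…,x₆ = 0, 0.5, 1, 1.5, 2, 2.5, 3.
f(x) = 4x² + 3x - 4: f₀=-4, f₁=-1.5, f₂=3, f₃=9.5, f₄=18, f₅=28.5, f₆=41.
(h/3)·[f₀ + 4f₁ + 2f₂ + 4f₃ + 2f₄ + 4f₅ + f₆] = 0.166667·(225) = 37.5.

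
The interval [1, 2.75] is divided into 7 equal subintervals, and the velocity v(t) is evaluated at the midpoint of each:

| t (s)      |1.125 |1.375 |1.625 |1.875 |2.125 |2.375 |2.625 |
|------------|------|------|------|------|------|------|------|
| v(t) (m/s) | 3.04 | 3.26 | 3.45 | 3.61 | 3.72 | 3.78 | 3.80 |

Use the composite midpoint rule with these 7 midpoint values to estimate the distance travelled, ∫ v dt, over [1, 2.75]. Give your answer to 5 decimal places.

h = 0.25, n = 7.
h·[y(m₁) + y(m₂) + y(m₃) + y(m₄) + y(m₅) + y(m₆) + y(m₇)] = 0.25·(24.66) = 6.16500.

6.16500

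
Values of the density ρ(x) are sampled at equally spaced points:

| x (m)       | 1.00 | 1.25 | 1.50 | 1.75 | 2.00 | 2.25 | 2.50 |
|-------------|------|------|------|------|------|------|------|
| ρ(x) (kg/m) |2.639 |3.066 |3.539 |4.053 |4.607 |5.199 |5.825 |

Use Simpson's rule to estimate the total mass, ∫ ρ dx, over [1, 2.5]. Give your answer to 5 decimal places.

h = 0.25, n = 6.
(h/3)·[y₀ + 4y₁ + 2y₂ + 4y₃ + 2y₄ + 4y₅ + y₆] = 0.083333·(74.028) = 6.16900.

6.16900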